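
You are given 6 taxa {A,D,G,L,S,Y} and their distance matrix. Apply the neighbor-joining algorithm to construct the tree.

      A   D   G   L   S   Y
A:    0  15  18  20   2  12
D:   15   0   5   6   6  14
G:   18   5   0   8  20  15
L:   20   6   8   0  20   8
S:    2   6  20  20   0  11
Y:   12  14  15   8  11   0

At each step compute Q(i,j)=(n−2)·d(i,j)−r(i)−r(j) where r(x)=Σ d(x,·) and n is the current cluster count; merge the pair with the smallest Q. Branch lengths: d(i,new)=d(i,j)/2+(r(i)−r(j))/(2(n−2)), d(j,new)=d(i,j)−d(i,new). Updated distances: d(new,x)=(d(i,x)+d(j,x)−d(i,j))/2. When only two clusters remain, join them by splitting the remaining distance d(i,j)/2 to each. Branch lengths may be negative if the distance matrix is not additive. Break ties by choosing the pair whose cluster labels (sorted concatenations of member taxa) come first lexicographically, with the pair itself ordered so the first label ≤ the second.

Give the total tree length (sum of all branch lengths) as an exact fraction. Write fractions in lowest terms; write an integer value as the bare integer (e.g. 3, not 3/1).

433/16

step 1: merge (A,S) at d=2, Q=-118; branch lengths A→2, S→0; new cluster AS
  updated: d(AS,D)=19/2, d(AS,G)=18, d(AS,L)=19, d(AS,Y)=21/2
step 2: merge (AS,Y) at d=21/2, Q=-73; branch lengths AS→41/6, Y→11/3; new cluster ASY
  updated: d(ASY,D)=13/2, d(ASY,G)=45/4, d(ASY,L)=33/4
step 3: merge (ASY,L) at d=33/4, Q=-127/4; branch lengths ASY→81/16, L→51/16; new cluster ALSY
  updated: d(ALSY,D)=17/8, d(ALSY,G)=11/2
step 4: merge (ALSY,D) at d=17/8, Q=-101/8; branch lengths ALSY→21/16, D→13/16; new cluster ADLSY
  updated: d(ADLSY,G)=67/16
step 5: merge (ADLSY,G) at d=67/16; branch lengths ADLSY→67/32, G→67/32; new cluster ADGLSY
final tree: (((((A:2,S:0):41/6,Y:11/3):81/16,L:51/16):21/16,D:13/16):67/32,G:67/32)
total length: 433/16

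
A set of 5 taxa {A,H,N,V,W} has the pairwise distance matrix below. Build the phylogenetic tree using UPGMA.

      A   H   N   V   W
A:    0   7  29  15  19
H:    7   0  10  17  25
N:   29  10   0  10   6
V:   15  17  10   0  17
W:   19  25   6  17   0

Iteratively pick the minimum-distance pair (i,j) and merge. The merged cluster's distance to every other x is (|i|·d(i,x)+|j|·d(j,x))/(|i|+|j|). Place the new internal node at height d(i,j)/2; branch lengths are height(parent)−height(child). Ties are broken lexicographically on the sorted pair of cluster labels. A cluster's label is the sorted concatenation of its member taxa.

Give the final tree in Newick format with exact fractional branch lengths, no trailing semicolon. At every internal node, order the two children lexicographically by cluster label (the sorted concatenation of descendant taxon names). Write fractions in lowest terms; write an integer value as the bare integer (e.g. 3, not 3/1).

iteration 1: select N,W (d=6); attach at lengths (3, 3); label the merged cluster NW
  updated: d(A,NW)=24, d(H,NW)=35/2, d(NW,V)=27/2
iteration 2: select A,H (d=7); attach at lengths (7/2, 7/2); label the merged cluster AH
  updated: d(AH,NW)=83/4, d(AH,V)=16
iteration 3: select NW,V (d=27/2); attach at lengths (15/4, 27/4); label the merged cluster NVW
  updated: d(AH,NVW)=115/6
iteration 4: select AH,NVW (d=115/6); attach at lengths (73/12, 17/6); label the merged cluster AHNVW
final tree: ((A:7/2,H:7/2):73/12,((N:3,W:3):15/4,V:27/4):17/6)
total length: 389/12

((A:7/2,H:7/2):73/12,((N:3,W:3):15/4,V:27/4):17/6)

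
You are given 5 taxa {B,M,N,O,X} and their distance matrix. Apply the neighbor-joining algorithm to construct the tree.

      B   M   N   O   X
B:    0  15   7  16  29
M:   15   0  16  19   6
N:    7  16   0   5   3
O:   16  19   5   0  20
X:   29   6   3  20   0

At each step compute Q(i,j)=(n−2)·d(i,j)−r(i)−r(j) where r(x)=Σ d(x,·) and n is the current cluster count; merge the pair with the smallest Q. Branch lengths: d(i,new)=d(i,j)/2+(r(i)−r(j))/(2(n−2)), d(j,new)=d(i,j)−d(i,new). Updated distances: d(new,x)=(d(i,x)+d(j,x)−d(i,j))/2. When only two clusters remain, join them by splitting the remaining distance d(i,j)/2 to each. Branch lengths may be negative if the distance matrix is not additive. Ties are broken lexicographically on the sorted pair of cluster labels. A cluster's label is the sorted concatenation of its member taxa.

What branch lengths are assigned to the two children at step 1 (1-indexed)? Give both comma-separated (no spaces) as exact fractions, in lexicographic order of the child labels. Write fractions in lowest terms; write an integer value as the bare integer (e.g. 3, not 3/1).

8/3,10/3

iteration 1: select M,X (d=6, Q=-96); attach at lengths (8/3, 10/3); label the merged cluster MX
  updated: d(B,MX)=19, d(MX,N)=13/2, d(MX,O)=33/2
iteration 2: select B,O (d=16, Q=-95/2); attach at lengths (73/8, 55/8); label the merged cluster BO
  updated: d(BO,MX)=39/4, d(BO,N)=-2
iteration 3: select BO,MX (d=39/4, Q=-57/4); attach at lengths (5/8, 73/8); label the merged cluster BMOX
  updated: d(BMOX,N)=-21/8
iteration 4: select BMOX,N (d=-21/8); attach at lengths (-21/16, -21/16); label the merged cluster BMNOX
final tree: (((B:73/8,O:55/8):5/8,(M:8/3,X:10/3):73/8):-21/16,N:-21/16)
total length: 233/8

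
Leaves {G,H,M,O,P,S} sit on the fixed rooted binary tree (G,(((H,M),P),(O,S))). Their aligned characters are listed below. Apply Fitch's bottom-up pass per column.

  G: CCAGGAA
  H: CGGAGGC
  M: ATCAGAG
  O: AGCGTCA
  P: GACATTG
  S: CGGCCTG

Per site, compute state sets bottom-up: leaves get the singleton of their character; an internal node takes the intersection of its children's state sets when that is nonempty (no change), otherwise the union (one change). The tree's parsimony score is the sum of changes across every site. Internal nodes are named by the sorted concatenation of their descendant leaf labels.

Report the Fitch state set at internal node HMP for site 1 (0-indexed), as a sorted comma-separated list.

A,G,T

[col 0] HM: children H:{C}, M:{A} ∪→ {A,C}; cost 1
[col 0] HMP: children HM:{A,C}, P:{G} ∪→ {A,C,G}; cost 1
[col 0] OS: children O:{A}, S:{C} ∪→ {A,C}; cost 1
[col 0] HMOPS: children HMP:{A,C,G}, OS:{A,C} ∩→ {A,C}; cost 0
[col 0] GHMOPS: children G:{C}, HMOPS:{A,C} ∩→ {C}; cost 0
[col 1] HM: children H:{G}, M:{T} ∪→ {G,T}; cost 1
[col 1] HMP: children HM:{G,T}, P:{A} ∪→ {A,G,T}; cost 1
[col 1] OS: children O:{G}, S:{G} ∩→ {G}; cost 0
[col 1] HMOPS: children HMP:{A,G,T}, OS:{G} ∩→ {G}; cost 0
[col 1] GHMOPS: children G:{C}, HMOPS:{G} ∪→ {C,G}; cost 1
[col 2] HM: children H:{G}, M:{C} ∪→ {C,G}; cost 1
[col 2] HMP: children HM:{C,G}, P:{C} ∩→ {C}; cost 0
[col 2] OS: children O:{C}, S:{G} ∪→ {C,G}; cost 1
[col 2] HMOPS: children HMP:{C}, OS:{C,G} ∩→ {C}; cost 0
[col 2] GHMOPS: children G:{A}, HMOPS:{C} ∪→ {A,C}; cost 1
[col 3] HM: children H:{A}, M:{A} ∩→ {A}; cost 0
[col 3] HMP: children HM:{A}, P:{A} ∩→ {A}; cost 0
[col 3] OS: children O:{G}, S:{C} ∪→ {C,G}; cost 1
[col 3] HMOPS: children HMP:{A}, OS:{C,G} ∪→ {A,C,G}; cost 1
[col 3] GHMOPS: children G:{G}, HMOPS:{A,C,G} ∩→ {G}; cost 0
[col 4] HM: children H:{G}, M:{G} ∩→ {G}; cost 0
[col 4] HMP: children HM:{G}, P:{T} ∪→ {G,T}; cost 1
[col 4] OS: children O:{T}, S:{C} ∪→ {C,T}; cost 1
[col 4] HMOPS: children HMP:{G,T}, OS:{C,T} ∩→ {T}; cost 0
[col 4] GHMOPS: children G:{G}, HMOPS:{T} ∪→ {G,T}; cost 1
[col 5] HM: children H:{G}, M:{A} ∪→ {A,G}; cost 1
[col 5] HMP: children HM:{A,G}, P:{T} ∪→ {A,G,T}; cost 1
[col 5] OS: children O:{C}, S:{T} ∪→ {C,T}; cost 1
[col 5] HMOPS: children HMP:{A,G,T}, OS:{C,T} ∩→ {T}; cost 0
[col 5] GHMOPS: children G:{A}, HMOPS:{T} ∪→ {A,T}; cost 1
[col 6] HM: children H:{C}, M:{G} ∪→ {C,G}; cost 1
[col 6] HMP: children HM:{C,G}, P:{G} ∩→ {G}; cost 0
[col 6] OS: children O:{A}, S:{G} ∪→ {A,G}; cost 1
[col 6] HMOPS: children HMP:{G}, OS:{A,G} ∩→ {G}; cost 0
[col 6] GHMOPS: children G:{A}, HMOPS:{G} ∪→ {A,G}; cost 1
per-site changes: [3, 3, 3, 2, 3, 4, 3]; total = 21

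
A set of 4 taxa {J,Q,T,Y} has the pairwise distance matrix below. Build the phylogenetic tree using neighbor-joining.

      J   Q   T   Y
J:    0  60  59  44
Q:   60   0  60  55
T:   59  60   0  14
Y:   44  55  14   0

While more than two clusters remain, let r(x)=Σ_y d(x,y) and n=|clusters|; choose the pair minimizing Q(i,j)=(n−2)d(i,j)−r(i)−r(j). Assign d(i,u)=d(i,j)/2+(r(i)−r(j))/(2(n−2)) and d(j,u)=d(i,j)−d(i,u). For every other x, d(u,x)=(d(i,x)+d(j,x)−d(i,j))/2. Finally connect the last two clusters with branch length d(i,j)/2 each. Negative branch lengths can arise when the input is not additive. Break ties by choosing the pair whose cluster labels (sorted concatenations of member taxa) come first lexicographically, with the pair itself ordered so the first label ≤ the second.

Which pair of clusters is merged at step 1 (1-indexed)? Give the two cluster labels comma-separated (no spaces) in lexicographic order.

1. join J+Q (d=60, Q=-218) ⇒ JQ; edges |J|=27, |Q|=33
  updated: d(JQ,T)=59/2, d(JQ,Y)=39/2
2. join JQ+T (d=59/2, Q=-63) ⇒ JQT; edges |JQ|=35/2, |T|=12
  updated: d(JQT,Y)=2
3. join JQT+Y (d=2) ⇒ JQTY; edges |JQT|=1, |Y|=1
final tree: (((J:27,Q:33):35/2,T:12):1,Y:1)
total length: 183/2

J,Q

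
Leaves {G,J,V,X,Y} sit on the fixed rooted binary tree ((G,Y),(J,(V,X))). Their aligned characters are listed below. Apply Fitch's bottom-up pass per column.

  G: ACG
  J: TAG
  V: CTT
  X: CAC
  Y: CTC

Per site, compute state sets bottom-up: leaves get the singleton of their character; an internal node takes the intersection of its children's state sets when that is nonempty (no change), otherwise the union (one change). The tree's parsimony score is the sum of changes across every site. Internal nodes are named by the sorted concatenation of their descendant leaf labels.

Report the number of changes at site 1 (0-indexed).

GY@0: {A} ∪ {C} = {A,C} (union, +1)
VX@0: {C} ∩ {C} = {C} (intersection, +0)
JVX@0: {T} ∪ {C} = {C,T} (union, +1)
GJVXY@0: {A,C} ∩ {C,T} = {C} (intersection, +0)
GY@1: {C} ∪ {T} = {C,T} (union, +1)
VX@1: {T} ∪ {A} = {A,T} (union, +1)
JVX@1: {A} ∩ {A,T} = {A} (intersection, +0)
GJVXY@1: {C,T} ∪ {A} = {A,C,T} (union, +1)
GY@2: {G} ∪ {C} = {C,G} (union, +1)
VX@2: {T} ∪ {C} = {C,T} (union, +1)
JVX@2: {G} ∪ {C,T} = {C,G,T} (union, +1)
GJVXY@2: {C,G} ∩ {C,G,T} = {C,G} (intersection, +0)
per-site changes: [2, 3, 3]; total = 8

3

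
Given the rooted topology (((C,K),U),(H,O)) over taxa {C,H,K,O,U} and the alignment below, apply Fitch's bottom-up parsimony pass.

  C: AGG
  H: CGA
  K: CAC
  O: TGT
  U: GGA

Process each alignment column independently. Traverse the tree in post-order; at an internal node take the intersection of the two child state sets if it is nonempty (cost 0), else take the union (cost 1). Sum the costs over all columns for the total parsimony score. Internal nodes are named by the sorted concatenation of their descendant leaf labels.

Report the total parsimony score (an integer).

7

CK@0: {A} ∪ {C} = {A,C} (union, +1)
CKU@0: {A,C} ∪ {G} = {A,C,G} (union, +1)
HO@0: {C} ∪ {T} = {C,T} (union, +1)
CHKOU@0: {A,C,G} ∩ {C,T} = {C} (intersection, +0)
CK@1: {G} ∪ {A} = {A,G} (union, +1)
CKU@1: {A,G} ∩ {G} = {G} (intersection, +0)
HO@1: {G} ∩ {G} = {G} (intersection, +0)
CHKOU@1: {G} ∩ {G} = {G} (intersection, +0)
CK@2: {G} ∪ {C} = {C,G} (union, +1)
CKU@2: {C,G} ∪ {A} = {A,C,G} (union, +1)
HO@2: {A} ∪ {T} = {A,T} (union, +1)
CHKOU@2: {A,C,G} ∩ {A,T} = {A} (intersection, +0)
per-site changes: [3, 1, 3]; total = 7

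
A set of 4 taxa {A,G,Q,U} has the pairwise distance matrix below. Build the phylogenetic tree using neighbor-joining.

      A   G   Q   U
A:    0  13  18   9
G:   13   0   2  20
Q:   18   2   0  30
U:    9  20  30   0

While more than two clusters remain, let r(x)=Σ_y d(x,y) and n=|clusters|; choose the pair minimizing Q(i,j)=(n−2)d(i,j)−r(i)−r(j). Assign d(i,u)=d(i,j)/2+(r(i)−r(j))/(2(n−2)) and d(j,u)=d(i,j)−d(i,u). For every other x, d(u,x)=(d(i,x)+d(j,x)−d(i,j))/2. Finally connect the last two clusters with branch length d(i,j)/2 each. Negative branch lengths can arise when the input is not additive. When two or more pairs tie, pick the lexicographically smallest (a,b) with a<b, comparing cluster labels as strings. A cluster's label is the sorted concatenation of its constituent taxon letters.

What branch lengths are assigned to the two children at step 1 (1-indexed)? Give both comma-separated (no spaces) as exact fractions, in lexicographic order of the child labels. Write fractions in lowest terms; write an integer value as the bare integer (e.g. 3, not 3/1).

1. join A+U (d=9, Q=-81) ⇒ AU; edges |A|=-1/4, |U|=37/4
  updated: d(AU,G)=12, d(AU,Q)=39/2
2. join AU+G (d=12, Q=-67/2) ⇒ AGU; edges |AU|=59/4, |G|=-11/4
  updated: d(AGU,Q)=19/4
3. join AGU+Q (d=19/4) ⇒ AGQU; edges |AGU|=19/8, |Q|=19/8
final tree: (((A:-1/4,U:37/4):59/4,G:-11/4):19/8,Q:19/8)
total length: 103/4

-1/4,37/4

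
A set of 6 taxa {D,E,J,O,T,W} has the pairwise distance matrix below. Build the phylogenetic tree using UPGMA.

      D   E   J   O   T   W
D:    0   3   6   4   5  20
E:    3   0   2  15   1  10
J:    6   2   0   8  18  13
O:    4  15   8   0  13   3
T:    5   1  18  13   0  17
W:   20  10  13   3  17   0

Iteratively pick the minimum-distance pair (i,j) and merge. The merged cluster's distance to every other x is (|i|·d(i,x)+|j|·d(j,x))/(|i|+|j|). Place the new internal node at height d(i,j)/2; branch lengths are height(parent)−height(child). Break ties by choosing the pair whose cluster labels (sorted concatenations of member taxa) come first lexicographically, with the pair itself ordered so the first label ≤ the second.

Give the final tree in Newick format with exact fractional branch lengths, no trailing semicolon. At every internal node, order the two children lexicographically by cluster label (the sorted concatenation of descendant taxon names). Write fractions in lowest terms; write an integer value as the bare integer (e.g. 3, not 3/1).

(((D:2,(E:1/2,T:1/2):3/2):7/3,J:13/3):23/12,(O:3/2,W:3/2):19/4)

iteration 1: select E,T (d=1); attach at lengths (1/2, 1/2); label the merged cluster ET
  updated: d(D,ET)=4, d(ET,J)=10, d(ET,O)=14, d(ET,W)=27/2
iteration 2: select O,W (d=3); attach at lengths (3/2, 3/2); label the merged cluster OW
  updated: d(D,OW)=12, d(ET,OW)=55/4, d(J,OW)=21/2
iteration 3: select D,ET (d=4); attach at lengths (2, 3/2); label the merged cluster DET
  updated: d(DET,J)=26/3, d(DET,OW)=79/6
iteration 4: select DET,J (d=26/3); attach at lengths (7/3, 13/3); label the merged cluster DEJT
  updated: d(DEJT,OW)=25/2
iteration 5: select DEJT,OW (d=25/2); attach at lengths (23/12, 19/4); label the merged cluster DEJOTW
final tree: (((D:2,(E:1/2,T:1/2):3/2):7/3,J:13/3):23/12,(O:3/2,W:3/2):19/4)
total length: 125/6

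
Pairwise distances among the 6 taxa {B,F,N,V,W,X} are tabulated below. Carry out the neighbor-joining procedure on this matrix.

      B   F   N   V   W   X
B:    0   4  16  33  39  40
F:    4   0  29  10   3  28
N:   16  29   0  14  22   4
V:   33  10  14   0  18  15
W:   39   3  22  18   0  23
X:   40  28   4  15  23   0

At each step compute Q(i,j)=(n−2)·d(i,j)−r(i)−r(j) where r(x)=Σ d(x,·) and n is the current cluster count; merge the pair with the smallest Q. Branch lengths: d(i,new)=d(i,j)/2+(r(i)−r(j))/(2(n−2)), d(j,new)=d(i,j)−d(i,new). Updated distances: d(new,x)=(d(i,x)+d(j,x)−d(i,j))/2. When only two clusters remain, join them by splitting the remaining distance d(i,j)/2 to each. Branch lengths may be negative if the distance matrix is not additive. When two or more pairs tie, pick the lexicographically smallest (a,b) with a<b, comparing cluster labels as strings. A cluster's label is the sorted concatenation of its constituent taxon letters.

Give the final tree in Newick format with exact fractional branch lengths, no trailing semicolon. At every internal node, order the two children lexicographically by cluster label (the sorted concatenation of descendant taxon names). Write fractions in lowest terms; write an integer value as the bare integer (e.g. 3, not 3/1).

((((B:37/4,F:-21/4):173/16,W:131/16):77/16,(N:-1/4,X:17/4):129/16):71/32,V:71/32)

iteration 1: select B,F (d=4, Q=-190); attach at lengths (37/4, -21/4); label the merged cluster BF
  updated: d(BF,N)=41/2, d(BF,V)=39/2, d(BF,W)=19, d(BF,X)=32
iteration 2: select N,X (d=4, Q=-245/2); attach at lengths (-1/4, 17/4); label the merged cluster NX
  updated: d(BF,NX)=97/4, d(NX,V)=25/2, d(NX,W)=41/2
iteration 3: select BF,W (d=19, Q=-329/4); attach at lengths (173/16, 131/16); label the merged cluster BFW
  updated: d(BFW,NX)=103/8, d(BFW,V)=37/4
iteration 4: select BFW,NX (d=103/8, Q=-277/8); attach at lengths (77/16, 129/16); label the merged cluster BFNWX
  updated: d(BFNWX,V)=71/16
iteration 5: select BFNWX,V (d=71/16); attach at lengths (71/32, 71/32); label the merged cluster BFNVWX
final tree: ((((B:37/4,F:-21/4):173/16,W:131/16):77/16,(N:-1/4,X:17/4):129/16):71/32,V:71/32)
total length: 709/16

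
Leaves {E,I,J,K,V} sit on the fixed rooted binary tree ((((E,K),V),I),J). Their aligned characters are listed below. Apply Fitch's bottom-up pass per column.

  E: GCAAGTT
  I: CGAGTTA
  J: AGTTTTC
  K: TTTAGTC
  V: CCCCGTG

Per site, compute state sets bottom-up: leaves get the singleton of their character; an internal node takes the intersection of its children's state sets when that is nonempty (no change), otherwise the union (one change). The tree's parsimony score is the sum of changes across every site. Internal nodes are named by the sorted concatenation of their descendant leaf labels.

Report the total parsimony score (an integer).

15

[col 0] EK: children E:{G}, K:{T} ∪→ {G,T}; cost 1
[col 0] EKV: children EK:{G,T}, V:{C} ∪→ {C,G,T}; cost 1
[col 0] EIKV: children EKV:{C,G,T}, I:{C} ∩→ {C}; cost 0
[col 0] EIJKV: children EIKV:{C}, J:{A} ∪→ {A,C}; cost 1
[col 1] EK: children E:{C}, K:{T} ∪→ {C,T}; cost 1
[col 1] EKV: children EK:{C,T}, V:{C} ∩→ {C}; cost 0
[col 1] EIKV: children EKV:{C}, I:{G} ∪→ {C,G}; cost 1
[col 1] EIJKV: children EIKV:{C,G}, J:{G} ∩→ {G}; cost 0
[col 2] EK: children E:{A}, K:{T} ∪→ {A,T}; cost 1
[col 2] EKV: children EK:{A,T}, V:{C} ∪→ {A,C,T}; cost 1
[col 2] EIKV: children EKV:{A,C,T}, I:{A} ∩→ {A}; cost 0
[col 2] EIJKV: children EIKV:{A}, J:{T} ∪→ {A,T}; cost 1
[col 3] EK: children E:{A}, K:{A} ∩→ {A}; cost 0
[col 3] EKV: children EK:{A}, V:{C} ∪→ {A,C}; cost 1
[col 3] EIKV: children EKV:{A,C}, I:{G} ∪→ {A,C,G}; cost 1
[col 3] EIJKV: children EIKV:{A,C,G}, J:{T} ∪→ {A,C,G,T}; cost 1
[col 4] EK: children E:{G}, K:{G} ∩→ {G}; cost 0
[col 4] EKV: children EK:{G}, V:{G} ∩→ {G}; cost 0
[col 4] EIKV: children EKV:{G}, I:{T} ∪→ {G,T}; cost 1
[col 4] EIJKV: children EIKV:{G,T}, J:{T} ∩→ {T}; cost 0
[col 5] EK: children E:{T}, K:{T} ∩→ {T}; cost 0
[col 5] EKV: children EK:{T}, V:{T} ∩→ {T}; cost 0
[col 5] EIKV: children EKV:{T}, I:{T} ∩→ {T}; cost 0
[col 5] EIJKV: children EIKV:{T}, J:{T} ∩→ {T}; cost 0
[col 6] EK: children E:{T}, K:{C} ∪→ {C,T}; cost 1
[col 6] EKV: children EK:{C,T}, V:{G} ∪→ {C,G,T}; cost 1
[col 6] EIKV: children EKV:{C,G,T}, I:{A} ∪→ {A,C,G,T}; cost 1
[col 6] EIJKV: children EIKV:{A,C,G,T}, J:{C} ∩→ {C}; cost 0
per-site changes: [3, 2, 3, 3, 1, 0, 3]; total = 15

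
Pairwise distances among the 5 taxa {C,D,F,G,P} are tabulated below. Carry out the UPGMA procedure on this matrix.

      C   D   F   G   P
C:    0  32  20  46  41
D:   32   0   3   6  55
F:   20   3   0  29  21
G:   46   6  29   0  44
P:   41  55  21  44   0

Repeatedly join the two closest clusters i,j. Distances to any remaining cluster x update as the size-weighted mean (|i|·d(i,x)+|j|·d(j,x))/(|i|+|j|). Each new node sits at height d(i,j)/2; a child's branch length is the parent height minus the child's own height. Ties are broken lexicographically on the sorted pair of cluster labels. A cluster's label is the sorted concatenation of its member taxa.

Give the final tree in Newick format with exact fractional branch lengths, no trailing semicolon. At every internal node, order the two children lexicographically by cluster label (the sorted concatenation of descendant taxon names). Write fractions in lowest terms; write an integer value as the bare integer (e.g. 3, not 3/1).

((C:49/3,((D:3/2,F:3/2):29/4,G:35/4):91/12):91/24,P:161/8)

1. join D+F (d=3) ⇒ DF; edges |D|=3/2, |F|=3/2
  updated: d(C,DF)=26, d(DF,G)=35/2, d(DF,P)=38
2. join DF+G (d=35/2) ⇒ DFG; edges |DF|=29/4, |G|=35/4
  updated: d(C,DFG)=98/3, d(DFG,P)=40
3. join C+DFG (d=98/3) ⇒ CDFG; edges |C|=49/3, |DFG|=91/12
  updated: d(CDFG,P)=161/4
4. join CDFG+P (d=161/4) ⇒ CDFGP; edges |CDFG|=91/24, |P|=161/8
final tree: ((C:49/3,((D:3/2,F:3/2):29/4,G:35/4):91/12):91/24,P:161/8)
total length: 401/6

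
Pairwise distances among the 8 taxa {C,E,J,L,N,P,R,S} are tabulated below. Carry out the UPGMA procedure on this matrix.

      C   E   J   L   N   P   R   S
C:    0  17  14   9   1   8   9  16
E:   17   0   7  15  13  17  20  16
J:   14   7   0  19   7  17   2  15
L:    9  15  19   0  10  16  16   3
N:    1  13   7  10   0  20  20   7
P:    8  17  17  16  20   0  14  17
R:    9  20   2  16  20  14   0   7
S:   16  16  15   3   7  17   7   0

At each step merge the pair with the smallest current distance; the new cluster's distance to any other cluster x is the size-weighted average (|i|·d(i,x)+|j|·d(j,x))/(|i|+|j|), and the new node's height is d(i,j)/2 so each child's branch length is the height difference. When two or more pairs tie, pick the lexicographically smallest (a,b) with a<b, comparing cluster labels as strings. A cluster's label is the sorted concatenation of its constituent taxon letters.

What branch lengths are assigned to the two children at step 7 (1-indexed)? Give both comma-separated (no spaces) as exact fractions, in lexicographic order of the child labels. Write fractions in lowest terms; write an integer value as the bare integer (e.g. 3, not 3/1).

19/42,109/14

step 1: merge (C,N) at d=1; branch lengths C→1/2, N→1/2; new cluster CN
  updated: d(CN,E)=15, d(CN,J)=21/2, d(CN,L)=19/2, d(CN,P)=14, d(CN,R)=29/2, d(CN,S)=23/2
step 2: merge (J,R) at d=2; branch lengths J→1, R→1; new cluster JR
  updated: d(CN,JR)=25/2, d(E,JR)=27/2, d(JR,L)=35/2, d(JR,P)=31/2, d(JR,S)=11
step 3: merge (L,S) at d=3; branch lengths L→3/2, S→3/2; new cluster LS
  updated: d(CN,LS)=21/2, d(E,LS)=31/2, d(JR,LS)=57/4, d(LS,P)=33/2
step 4: merge (CN,LS) at d=21/2; branch lengths CN→19/4, LS→15/4; new cluster CLNS
  updated: d(CLNS,E)=61/4, d(CLNS,JR)=107/8, d(CLNS,P)=61/4
step 5: merge (CLNS,JR) at d=107/8; branch lengths CLNS→23/16, JR→91/16; new cluster CJLNRS
  updated: d(CJLNRS,E)=44/3, d(CJLNRS,P)=46/3
step 6: merge (CJLNRS,E) at d=44/3; branch lengths CJLNRS→31/48, E→22/3; new cluster CEJLNRS
  updated: d(CEJLNRS,P)=109/7
step 7: merge (CEJLNRS,P) at d=109/7; branch lengths CEJLNRS→19/42, P→109/14; new cluster CEJLNPRS
final tree: (((((C:1/2,N:1/2):19/4,(L:3/2,S:3/2):15/4):23/16,(J:1,R:1):91/16):31/48,E:22/3):19/42,P:109/14)
total length: 12715/336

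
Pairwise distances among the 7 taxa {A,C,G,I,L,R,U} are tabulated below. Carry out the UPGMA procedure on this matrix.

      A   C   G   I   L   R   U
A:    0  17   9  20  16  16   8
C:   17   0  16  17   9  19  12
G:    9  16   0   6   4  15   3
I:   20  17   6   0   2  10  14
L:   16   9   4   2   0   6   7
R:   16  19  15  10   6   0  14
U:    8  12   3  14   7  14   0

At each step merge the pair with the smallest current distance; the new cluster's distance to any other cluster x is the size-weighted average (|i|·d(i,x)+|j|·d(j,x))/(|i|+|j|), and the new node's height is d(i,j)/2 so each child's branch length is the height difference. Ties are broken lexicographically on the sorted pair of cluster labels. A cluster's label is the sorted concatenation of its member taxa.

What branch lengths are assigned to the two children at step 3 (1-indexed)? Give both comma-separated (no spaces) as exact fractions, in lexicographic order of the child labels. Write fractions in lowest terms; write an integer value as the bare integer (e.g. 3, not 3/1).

19/8,23/8

iteration 1: select I,L (d=2); attach at lengths (1, 1); label the merged cluster IL
  updated: d(A,IL)=18, d(C,IL)=13, d(G,IL)=5, d(IL,R)=8, d(IL,U)=21/2
iteration 2: select G,U (d=3); attach at lengths (3/2, 3/2); label the merged cluster GU
  updated: d(A,GU)=17/2, d(C,GU)=14, d(GU,IL)=31/4, d(GU,R)=29/2
iteration 3: select GU,IL (d=31/4); attach at lengths (19/8, 23/8); label the merged cluster GILU
  updated: d(A,GILU)=53/4, d(C,GILU)=27/2, d(GILU,R)=45/4
iteration 4: select GILU,R (d=45/4); attach at lengths (7/4, 45/8); label the merged cluster GILRU
  updated: d(A,GILRU)=69/5, d(C,GILRU)=73/5
iteration 5: select A,GILRU (d=69/5); attach at lengths (69/10, 51/40); label the merged cluster AGILRU
  updated: d(AGILRU,C)=15
iteration 6: select AGILRU,C (d=15); attach at lengths (3/5, 15/2); label the merged cluster ACGILRU
final tree: ((A:69/10,(((G:3/2,U:3/2):19/8,(I:1,L:1):23/8):7/4,R:45/8):51/40):3/5,C:15/2)
total length: 339/10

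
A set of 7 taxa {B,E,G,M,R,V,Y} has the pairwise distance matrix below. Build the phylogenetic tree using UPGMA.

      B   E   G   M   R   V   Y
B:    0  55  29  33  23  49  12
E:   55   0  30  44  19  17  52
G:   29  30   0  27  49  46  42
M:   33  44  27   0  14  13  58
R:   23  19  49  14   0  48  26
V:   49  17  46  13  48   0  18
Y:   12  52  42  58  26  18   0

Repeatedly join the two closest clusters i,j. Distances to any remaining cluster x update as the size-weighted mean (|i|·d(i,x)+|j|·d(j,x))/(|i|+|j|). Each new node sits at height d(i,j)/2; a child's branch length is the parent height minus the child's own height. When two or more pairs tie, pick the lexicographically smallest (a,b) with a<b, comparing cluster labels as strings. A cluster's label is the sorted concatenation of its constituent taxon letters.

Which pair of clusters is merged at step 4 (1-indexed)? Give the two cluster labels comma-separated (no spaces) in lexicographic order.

iteration 1: select B,Y (d=12); attach at lengths (6, 6); label the merged cluster BY
  updated: d(BY,E)=107/2, d(BY,G)=71/2, d(BY,M)=91/2, d(BY,R)=49/2, d(BY,V)=67/2
iteration 2: select M,V (d=13); attach at lengths (13/2, 13/2); label the merged cluster MV
  updated: d(BY,MV)=79/2, d(E,MV)=61/2, d(G,MV)=73/2, d(MV,R)=31
iteration 3: select E,R (d=19); attach at lengths (19/2, 19/2); label the merged cluster ER
  updated: d(BY,ER)=39, d(ER,G)=79/2, d(ER,MV)=123/4
iteration 4: select ER,MV (d=123/4); attach at lengths (47/8, 71/8); label the merged cluster EMRV
  updated: d(BY,EMRV)=157/4, d(EMRV,G)=38
iteration 5: select BY,G (d=71/2); attach at lengths (47/4, 71/4); label the merged cluster BGY
  updated: d(BGY,EMRV)=233/6
iteration 6: select BGY,EMRV (d=233/6); attach at lengths (5/3, 97/24); label the merged cluster BEGMRVY
final tree: (((B:6,Y:6):47/4,G:71/4):5/3,((E:19/2,R:19/2):47/8,(M:13/2,V:13/2):71/8):97/24)
total length: 2255/24

ER,MV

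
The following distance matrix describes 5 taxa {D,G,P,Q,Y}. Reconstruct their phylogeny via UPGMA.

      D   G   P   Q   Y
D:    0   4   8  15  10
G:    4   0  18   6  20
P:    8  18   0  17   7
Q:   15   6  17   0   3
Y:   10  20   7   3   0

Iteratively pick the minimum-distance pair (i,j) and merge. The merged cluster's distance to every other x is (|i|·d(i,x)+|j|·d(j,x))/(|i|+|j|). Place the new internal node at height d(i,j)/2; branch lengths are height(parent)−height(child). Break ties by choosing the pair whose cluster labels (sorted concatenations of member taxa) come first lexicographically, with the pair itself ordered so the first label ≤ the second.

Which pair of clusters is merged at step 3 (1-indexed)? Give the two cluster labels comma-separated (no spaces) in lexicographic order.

P,QY

iteration 1: select Q,Y (d=3); attach at lengths (3/2, 3/2); label the merged cluster QY
  updated: d(D,QY)=25/2, d(G,QY)=13, d(P,QY)=12
iteration 2: select D,G (d=4); attach at lengths (2, 2); label the merged cluster DG
  updated: d(DG,P)=13, d(DG,QY)=51/4
iteration 3: select P,QY (d=12); attach at lengths (6, 9/2); label the merged cluster PQY
  updated: d(DG,PQY)=77/6
iteration 4: select DG,PQY (d=77/6); attach at lengths (53/12, 5/12); label the merged cluster DGPQY
final tree: ((D:2,G:2):53/12,(P:6,(Q:3/2,Y:3/2):9/2):5/12)
total length: 67/3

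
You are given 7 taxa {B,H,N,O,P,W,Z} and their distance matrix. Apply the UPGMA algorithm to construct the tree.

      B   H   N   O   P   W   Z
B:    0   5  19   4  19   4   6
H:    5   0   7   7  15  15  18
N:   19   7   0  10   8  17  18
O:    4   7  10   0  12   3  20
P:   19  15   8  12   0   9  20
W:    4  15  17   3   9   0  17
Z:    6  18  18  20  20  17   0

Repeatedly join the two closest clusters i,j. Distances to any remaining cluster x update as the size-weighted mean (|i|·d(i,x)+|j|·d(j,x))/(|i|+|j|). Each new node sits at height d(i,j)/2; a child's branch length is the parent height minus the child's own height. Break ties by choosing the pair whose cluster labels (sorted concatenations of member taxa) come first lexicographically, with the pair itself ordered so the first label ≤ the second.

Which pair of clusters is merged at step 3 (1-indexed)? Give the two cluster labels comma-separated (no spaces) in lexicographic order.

H,N

iteration 1: select O,W (d=3); attach at lengths (3/2, 3/2); label the merged cluster OW
  updated: d(B,OW)=4, d(H,OW)=11, d(N,OW)=27/2, d(OW,P)=21/2, d(OW,Z)=37/2
iteration 2: select B,OW (d=4); attach at lengths (2, 1/2); label the merged cluster BOW
  updated: d(BOW,H)=9, d(BOW,N)=46/3, d(BOW,P)=40/3, d(BOW,Z)=43/3
iteration 3: select H,N (d=7); attach at lengths (7/2, 7/2); label the merged cluster HN
  updated: d(BOW,HN)=73/6, d(HN,P)=23/2, d(HN,Z)=18
iteration 4: select HN,P (d=23/2); attach at lengths (9/4, 23/4); label the merged cluster HNP
  updated: d(BOW,HNP)=113/9, d(HNP,Z)=56/3
iteration 5: select BOW,HNP (d=113/9); attach at lengths (77/18, 19/36); label the merged cluster BHNOPW
  updated: d(BHNOPW,Z)=33/2
iteration 6: select BHNOPW,Z (d=33/2); attach at lengths (71/36, 33/4); label the merged cluster BHNOPWZ
final tree: (((B:2,(O:3/2,W:3/2):1/2):77/18,((H:7/2,N:7/2):9/4,P:23/4):19/36):71/36,Z:33/4)
total length: 1279/36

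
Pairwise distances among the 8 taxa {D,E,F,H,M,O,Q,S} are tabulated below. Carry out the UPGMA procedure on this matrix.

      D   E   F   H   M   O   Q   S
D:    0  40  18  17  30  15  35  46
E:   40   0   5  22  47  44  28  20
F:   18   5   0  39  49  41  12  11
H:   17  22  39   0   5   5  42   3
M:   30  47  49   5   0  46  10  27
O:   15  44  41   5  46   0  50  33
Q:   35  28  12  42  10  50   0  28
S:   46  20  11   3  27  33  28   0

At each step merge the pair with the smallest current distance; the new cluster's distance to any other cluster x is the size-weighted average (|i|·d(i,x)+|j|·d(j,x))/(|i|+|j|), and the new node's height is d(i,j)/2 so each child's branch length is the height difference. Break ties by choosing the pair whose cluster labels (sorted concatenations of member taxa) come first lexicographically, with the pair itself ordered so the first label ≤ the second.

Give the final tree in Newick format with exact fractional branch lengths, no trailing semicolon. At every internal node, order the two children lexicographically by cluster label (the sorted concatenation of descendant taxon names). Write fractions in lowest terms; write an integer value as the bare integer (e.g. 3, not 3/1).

((D:15/2,O:15/2):75/8,(((E:5/2,F:5/2):9,(H:3/2,S:3/2):10):27/8,(M:5,Q:5):79/8):2)

iteration 1: select H,S (d=3); attach at lengths (3/2, 3/2); label the merged cluster HS
  updated: d(D,HS)=63/2, d(E,HS)=21, d(F,HS)=25, d(HS,M)=16, d(HS,O)=19, d(HS,Q)=35
iteration 2: select E,F (d=5); attach at lengths (5/2, 5/2); label the merged cluster EF
  updated: d(D,EF)=29, d(EF,HS)=23, d(EF,M)=48, d(EF,O)=85/2, d(EF,Q)=20
iteration 3: select M,Q (d=10); attach at lengths (5, 5); label the merged cluster MQ
  updated: d(D,MQ)=65/2, d(EF,MQ)=34, d(HS,MQ)=51/2, d(MQ,O)=48
iteration 4: select D,O (d=15); attach at lengths (15/2, 15/2); label the merged cluster DO
  updated: d(DO,EF)=143/4, d(DO,HS)=101/4, d(DO,MQ)=161/4
iteration 5: select EF,HS (d=23); attach at lengths (9, 10); label the merged cluster EFHS
  updated: d(DO,EFHS)=61/2, d(EFHS,MQ)=119/4
iteration 6: select EFHS,MQ (d=119/4); attach at lengths (27/8, 79/8); label the merged cluster EFHMQS
  updated: d(DO,EFHMQS)=135/4
iteration 7: select DO,EFHMQS (d=135/4); attach at lengths (75/8, 2); label the merged cluster DEFHMOQS
final tree: ((D:15/2,O:15/2):75/8,(((E:5/2,F:5/2):9,(H:3/2,S:3/2):10):27/8,(M:5,Q:5):79/8):2)
total length: 613/8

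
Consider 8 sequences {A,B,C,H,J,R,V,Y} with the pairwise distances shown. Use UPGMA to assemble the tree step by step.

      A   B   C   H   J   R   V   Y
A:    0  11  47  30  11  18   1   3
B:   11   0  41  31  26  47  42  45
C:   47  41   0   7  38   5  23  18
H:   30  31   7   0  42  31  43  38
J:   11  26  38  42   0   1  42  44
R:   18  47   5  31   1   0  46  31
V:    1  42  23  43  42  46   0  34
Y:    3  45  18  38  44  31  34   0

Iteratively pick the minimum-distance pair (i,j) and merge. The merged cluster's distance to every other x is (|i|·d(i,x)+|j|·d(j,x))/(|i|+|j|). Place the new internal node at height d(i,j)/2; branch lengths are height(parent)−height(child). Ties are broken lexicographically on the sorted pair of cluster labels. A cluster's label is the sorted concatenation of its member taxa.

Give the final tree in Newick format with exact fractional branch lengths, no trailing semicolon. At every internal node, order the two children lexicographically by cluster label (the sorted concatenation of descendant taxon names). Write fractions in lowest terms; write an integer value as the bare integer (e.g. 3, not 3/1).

((((A:1/2,V:1/2):35/4,Y:37/4):169/24,((C:7/2,H:7/2):11,(J:1/2,R:1/2):14):43/24):179/168,B:243/14)

step 1: merge (A,V) at d=1; branch lengths A→1/2, V→1/2; new cluster AV
  updated: d(AV,B)=53/2, d(AV,C)=35, d(AV,H)=73/2, d(AV,J)=53/2, d(AV,R)=32, d(AV,Y)=37/2
step 2: merge (J,R) at d=1; branch lengths J→1/2, R→1/2; new cluster JR
  updated: d(AV,JR)=117/4, d(B,JR)=73/2, d(C,JR)=43/2, d(H,JR)=73/2, d(JR,Y)=75/2
step 3: merge (C,H) at d=7; branch lengths C→7/2, H→7/2; new cluster CH
  updated: d(AV,CH)=143/4, d(B,CH)=36, d(CH,JR)=29, d(CH,Y)=28
step 4: merge (AV,Y) at d=37/2; branch lengths AV→35/4, Y→37/4; new cluster AVY
  updated: d(AVY,B)=98/3, d(AVY,CH)=199/6, d(AVY,JR)=32
step 5: merge (CH,JR) at d=29; branch lengths CH→11, JR→14; new cluster CHJR
  updated: d(AVY,CHJR)=391/12, d(B,CHJR)=145/4
step 6: merge (AVY,CHJR) at d=391/12; branch lengths AVY→169/24, CHJR→43/24; new cluster ACHJRVY
  updated: d(ACHJRVY,B)=243/7
step 7: merge (ACHJRVY,B) at d=243/7; branch lengths ACHJRVY→179/168, B→243/14; new cluster ABCHJRVY
final tree: ((((A:1/2,V:1/2):35/4,Y:37/4):169/24,((C:7/2,H:7/2):11,(J:1/2,R:1/2):14):43/24):179/168,B:243/14)
total length: 13315/168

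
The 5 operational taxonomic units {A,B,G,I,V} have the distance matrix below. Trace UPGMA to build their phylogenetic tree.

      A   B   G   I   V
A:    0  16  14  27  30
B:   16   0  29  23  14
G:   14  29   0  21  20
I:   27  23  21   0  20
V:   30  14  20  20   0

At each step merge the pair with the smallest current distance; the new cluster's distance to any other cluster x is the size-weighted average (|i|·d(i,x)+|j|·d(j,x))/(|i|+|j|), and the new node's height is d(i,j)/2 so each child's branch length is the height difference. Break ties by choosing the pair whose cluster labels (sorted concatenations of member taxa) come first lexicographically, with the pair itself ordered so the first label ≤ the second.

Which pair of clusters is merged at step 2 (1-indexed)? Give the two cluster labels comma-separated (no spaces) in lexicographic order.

B,V

1. join A+G (d=14) ⇒ AG; edges |A|=7, |G|=7
  updated: d(AG,B)=45/2, d(AG,I)=24, d(AG,V)=25
2. join B+V (d=14) ⇒ BV; edges |B|=7, |V|=7
  updated: d(AG,BV)=95/4, d(BV,I)=43/2
3. join BV+I (d=43/2) ⇒ BIV; edges |BV|=15/4, |I|=43/4
  updated: d(AG,BIV)=143/6
4. join AG+BIV (d=143/6) ⇒ ABGIV; edges |AG|=59/12, |BIV|=7/6
final tree: ((A:7,G:7):59/12,((B:7,V:7):15/4,I:43/4):7/6)
total length: 583/12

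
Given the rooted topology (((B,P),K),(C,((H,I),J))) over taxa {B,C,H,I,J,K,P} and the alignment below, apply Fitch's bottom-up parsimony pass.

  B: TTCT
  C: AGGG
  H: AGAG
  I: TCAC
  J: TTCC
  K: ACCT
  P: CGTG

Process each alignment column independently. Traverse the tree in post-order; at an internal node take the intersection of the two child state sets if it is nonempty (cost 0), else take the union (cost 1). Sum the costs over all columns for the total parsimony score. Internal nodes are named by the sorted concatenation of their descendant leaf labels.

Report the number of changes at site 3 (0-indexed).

4

[col 0] BP: children B:{T}, P:{C} ∪→ {C,T}; cost 1
[col 0] BKP: children BP:{C,T}, K:{A} ∪→ {A,C,T}; cost 1
[col 0] HI: children H:{A}, I:{T} ∪→ {A,T}; cost 1
[col 0] HIJ: children HI:{A,T}, J:{T} ∩→ {T}; cost 0
[col 0] CHIJ: children C:{A}, HIJ:{T} ∪→ {A,T}; cost 1
[col 0] BCHIJKP: children BKP:{A,C,T}, CHIJ:{A,T} ∩→ {A,T}; cost 0
[col 1] BP: children B:{T}, P:{G} ∪→ {G,T}; cost 1
[col 1] BKP: children BP:{G,T}, K:{C} ∪→ {C,G,T}; cost 1
[col 1] HI: children H:{G}, I:{C} ∪→ {C,G}; cost 1
[col 1] HIJ: children HI:{C,G}, J:{T} ∪→ {C,G,T}; cost 1
[col 1] CHIJ: children C:{G}, HIJ:{C,G,T} ∩→ {G}; cost 0
[col 1] BCHIJKP: children BKP:{C,G,T}, CHIJ:{G} ∩→ {G}; cost 0
[col 2] BP: children B:{C}, P:{T} ∪→ {C,T}; cost 1
[col 2] BKP: children BP:{C,T}, K:{C} ∩→ {C}; cost 0
[col 2] HI: children H:{A}, I:{A} ∩→ {A}; cost 0
[col 2] HIJ: children HI:{A}, J:{C} ∪→ {A,C}; cost 1
[col 2] CHIJ: children C:{G}, HIJ:{A,C} ∪→ {A,C,G}; cost 1
[col 2] BCHIJKP: children BKP:{C}, CHIJ:{A,C,G} ∩→ {C}; cost 0
[col 3] BP: children B:{T}, P:{G} ∪→ {G,T}; cost 1
[col 3] BKP: children BP:{G,T}, K:{T} ∩→ {T}; cost 0
[col 3] HI: children H:{G}, I:{C} ∪→ {C,G}; cost 1
[col 3] HIJ: children HI:{C,G}, J:{C} ∩→ {C}; cost 0
[col 3] CHIJ: children C:{G}, HIJ:{C} ∪→ {C,G}; cost 1
[col 3] BCHIJKP: children BKP:{T}, CHIJ:{C,G} ∪→ {C,G,T}; cost 1
per-site changes: [4, 4, 3, 4]; total = 15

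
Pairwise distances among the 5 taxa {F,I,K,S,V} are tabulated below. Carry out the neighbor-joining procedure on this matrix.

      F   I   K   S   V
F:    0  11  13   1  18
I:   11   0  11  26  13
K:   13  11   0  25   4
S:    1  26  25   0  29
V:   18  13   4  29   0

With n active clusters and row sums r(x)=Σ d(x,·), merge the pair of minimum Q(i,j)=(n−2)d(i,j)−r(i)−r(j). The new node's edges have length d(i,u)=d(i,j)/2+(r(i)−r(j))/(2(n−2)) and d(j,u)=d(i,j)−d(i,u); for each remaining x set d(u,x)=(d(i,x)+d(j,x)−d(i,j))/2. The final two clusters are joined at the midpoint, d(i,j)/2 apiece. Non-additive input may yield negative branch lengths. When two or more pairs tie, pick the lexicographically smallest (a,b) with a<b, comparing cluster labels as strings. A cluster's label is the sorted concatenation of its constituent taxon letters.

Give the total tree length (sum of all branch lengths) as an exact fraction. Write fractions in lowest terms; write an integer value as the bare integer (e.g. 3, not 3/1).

iteration 1: select F,S (d=1, Q=-121); attach at lengths (-35/6, 41/6); label the merged cluster FS
  updated: d(FS,I)=18, d(FS,K)=37/2, d(FS,V)=23
iteration 2: select FS,I (d=18, Q=-131/2); attach at lengths (107/8, 37/8); label the merged cluster FIS
  updated: d(FIS,K)=23/4, d(FIS,V)=9
iteration 3: select FIS,K (d=23/4, Q=-75/4); attach at lengths (43/8, 3/8); label the merged cluster FIKS
  updated: d(FIKS,V)=29/8
iteration 4: select FIKS,V (d=29/8); attach at lengths (29/16, 29/16); label the merged cluster FIKSV
final tree: ((((F:-35/6,S:41/6):107/8,I:37/8):43/8,K:3/8):29/16,V:29/16)
total length: 227/8

227/8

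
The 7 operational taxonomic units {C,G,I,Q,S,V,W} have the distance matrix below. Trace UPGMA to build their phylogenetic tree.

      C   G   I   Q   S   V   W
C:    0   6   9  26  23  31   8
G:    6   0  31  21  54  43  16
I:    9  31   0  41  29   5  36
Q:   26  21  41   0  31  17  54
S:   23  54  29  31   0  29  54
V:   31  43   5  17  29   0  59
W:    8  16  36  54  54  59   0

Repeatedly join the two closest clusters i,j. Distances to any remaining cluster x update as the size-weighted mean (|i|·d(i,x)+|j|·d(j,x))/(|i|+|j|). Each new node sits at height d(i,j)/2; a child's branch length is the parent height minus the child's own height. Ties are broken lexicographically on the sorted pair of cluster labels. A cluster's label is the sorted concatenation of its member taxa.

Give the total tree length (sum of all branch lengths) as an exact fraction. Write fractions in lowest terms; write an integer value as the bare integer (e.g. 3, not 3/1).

1. join I+V (d=5) ⇒ IV; edges |I|=5/2, |V|=5/2
  updated: d(C,IV)=20, d(G,IV)=37, d(IV,Q)=29, d(IV,S)=29, d(IV,W)=95/2
2. join C+G (d=6) ⇒ CG; edges |C|=3, |G|=3
  updated: d(CG,IV)=57/2, d(CG,Q)=47/2, d(CG,S)=77/2, d(CG,W)=12
3. join CG+W (d=12) ⇒ CGW; edges |CG|=3, |W|=6
  updated: d(CGW,IV)=209/6, d(CGW,Q)=101/3, d(CGW,S)=131/3
4. join IV+Q (d=29) ⇒ IQV; edges |IV|=12, |Q|=29/2
  updated: d(CGW,IQV)=310/9, d(IQV,S)=89/3
5. join IQV+S (d=89/3) ⇒ IQSV; edges |IQV|=1/3, |S|=89/6
  updated: d(CGW,IQSV)=147/4
6. join CGW+IQSV (d=147/4) ⇒ CGIQSVW; edges |CGW|=99/8, |IQSV|=85/24
final tree: (((C:3,G:3):3,W:6):99/8,(((I:5/2,V:5/2):12,Q:29/2):1/3,S:89/6):85/24)
total length: 931/12

931/12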